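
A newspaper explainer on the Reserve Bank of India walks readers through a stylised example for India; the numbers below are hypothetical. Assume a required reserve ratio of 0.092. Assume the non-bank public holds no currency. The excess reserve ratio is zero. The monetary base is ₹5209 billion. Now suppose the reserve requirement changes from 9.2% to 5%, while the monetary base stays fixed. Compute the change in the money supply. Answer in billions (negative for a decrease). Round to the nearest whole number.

Initially m₁ = 1 / (0.092) ≈ 10.86957, so M₁ = 10.86957 × 5209 ≈ 56619.5901 billion.
After the change m₂ = 1 / (0.05) = 20, so M₂ = 20 × 5209 = 104180 billion.
ΔM = M₂ − M₁ = 104180 − 56619.5901 = 47560.4099 billion.

₹47560 billion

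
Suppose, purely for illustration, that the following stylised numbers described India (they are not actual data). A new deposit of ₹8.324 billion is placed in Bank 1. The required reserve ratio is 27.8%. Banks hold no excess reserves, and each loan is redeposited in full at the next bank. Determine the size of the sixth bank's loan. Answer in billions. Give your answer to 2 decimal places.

₹1.18 billion

Each bank lends a fraction (1 − rr) = 0.7220 of the deposit it receives, so Bank 6 receives 8.324·0.7220^5 and lends 8.324·0.7220^6 ≈ 1.1791 billion.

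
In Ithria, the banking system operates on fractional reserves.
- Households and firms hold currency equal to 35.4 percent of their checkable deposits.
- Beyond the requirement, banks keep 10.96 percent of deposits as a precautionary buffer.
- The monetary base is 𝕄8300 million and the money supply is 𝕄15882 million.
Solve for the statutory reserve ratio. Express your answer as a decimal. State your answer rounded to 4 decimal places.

0.2440

Using m = M/MB = 15882/8300 ≈ 1.913494. Since m = (1 + c)/(c + rr + e), the denominator satisfies c + rr + e = (1 + c)/m = (1 + 0.354) / 1.913494 ≈ 0.707606.
With c = 0.354 and e = 0.1096, the statutory reserve ratio is 0.707606 − 0.354 − 0.1096 = 0.244006.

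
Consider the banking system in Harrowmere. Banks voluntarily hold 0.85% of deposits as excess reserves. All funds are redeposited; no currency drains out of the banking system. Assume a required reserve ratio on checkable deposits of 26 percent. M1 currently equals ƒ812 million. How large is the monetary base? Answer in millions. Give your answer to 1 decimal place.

The money multiplier is m = 1 / (rr + e) = 1 / (0.26 + 0.0085) ≈ 3.72439.
MB = M / m = 812 / 3.72439 ≈ 218.0223 million.

ƒ218.0 million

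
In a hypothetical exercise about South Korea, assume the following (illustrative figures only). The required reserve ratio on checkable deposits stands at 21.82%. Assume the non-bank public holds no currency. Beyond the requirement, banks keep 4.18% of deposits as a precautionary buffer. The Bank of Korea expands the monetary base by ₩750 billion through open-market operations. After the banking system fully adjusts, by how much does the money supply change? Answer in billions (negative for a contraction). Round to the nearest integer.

₩2885 billion

The money multiplier is m = 1 / (rr + e) = 1 / (0.2182 + 0.0418) ≈ 3.8462.
The purchase adds 750 billion of base, so ΔM = m × ΔMB = 3.8462 × (+750) = 2884.65 billion.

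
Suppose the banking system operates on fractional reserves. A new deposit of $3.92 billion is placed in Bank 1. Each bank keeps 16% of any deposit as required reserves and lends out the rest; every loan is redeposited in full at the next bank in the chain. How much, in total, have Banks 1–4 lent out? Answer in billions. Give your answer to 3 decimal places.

Bank i lends (1 − rr)^i of the original deposit: Bank 1 lends 3.92·0.8400 = 3.2928, Bank 2 lends 3.92·0.8400² ≈ 2.7660, and so on.
Summing a geometric series: total = 3.92·[0.8400·(1 − 0.8400^4) / (1 − 0.8400)] ≈ 10.3338 billion.

$10.334 billion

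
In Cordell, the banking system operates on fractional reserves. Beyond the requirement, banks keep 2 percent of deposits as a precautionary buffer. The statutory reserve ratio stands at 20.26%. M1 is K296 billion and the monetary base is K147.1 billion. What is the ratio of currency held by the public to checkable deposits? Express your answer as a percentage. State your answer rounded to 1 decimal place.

54.5%

Using m = M/MB = 296/147.1 ≈ 2.012237. From m = (1 + c)/(c + rr + e), rearranging gives 1 + c = m·(c + rr + e), so c·(1 − m) = m·(rr + e) − 1.
Hence c = [m·(rr + e) − 1]/(1 − m) = [2.012237 × (0.2026 + 0.02) − 1] / (1 − 2.012237) ≈ 0.545402.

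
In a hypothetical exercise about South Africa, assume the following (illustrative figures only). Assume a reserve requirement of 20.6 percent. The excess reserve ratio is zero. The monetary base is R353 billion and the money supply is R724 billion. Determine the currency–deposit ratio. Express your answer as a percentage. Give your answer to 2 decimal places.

Using m = M/MB = 724/353 ≈ 2.050992. From m = (1 + c)/(c + rr + e), rearranging gives 1 + c = m·(c + rr + e), so c·(1 − m) = m·(rr + e) − 1.
Hence c = [m·(rr + e) − 1]/(1 − m) = [2.050992 × (0.206 + 0) − 1] / (1 − 2.050992) ≈ 0.549477.

54.95%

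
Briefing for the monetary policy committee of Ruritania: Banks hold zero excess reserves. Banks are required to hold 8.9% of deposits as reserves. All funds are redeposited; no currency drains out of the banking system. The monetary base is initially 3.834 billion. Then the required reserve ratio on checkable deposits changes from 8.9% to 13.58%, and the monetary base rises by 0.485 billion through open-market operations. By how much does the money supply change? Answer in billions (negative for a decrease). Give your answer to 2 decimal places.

-11.27 billion

Before: m₁ = 1 / (0.089) ≈ 11.2360, MB₁ = 3.834, so M₁ = 11.2360 × 3.834 ≈ 43.0788 billion.
After: m₂ = 1 / (0.1358) ≈ 7.3638, MB₂ = 3.834 + 0.485 = 4.319, so M₂ = 7.3638 × 4.319 ≈ 31.8043 billion.
ΔM = M₂ − M₁ = 31.8043 − 43.0788 = -11.2745 billion.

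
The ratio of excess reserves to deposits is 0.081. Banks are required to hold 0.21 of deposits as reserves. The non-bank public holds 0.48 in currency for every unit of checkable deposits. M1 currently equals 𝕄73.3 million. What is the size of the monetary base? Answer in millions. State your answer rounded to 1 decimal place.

𝕄38.2 million

The money multiplier is m = (1 + c) / (rr + e + c) = (1 + 0.48) / (0.21 + 0.081 + 0.48) ≈ 1.9196.
MB = M / m = 73.3 / 1.9196 ≈ 38.185 million.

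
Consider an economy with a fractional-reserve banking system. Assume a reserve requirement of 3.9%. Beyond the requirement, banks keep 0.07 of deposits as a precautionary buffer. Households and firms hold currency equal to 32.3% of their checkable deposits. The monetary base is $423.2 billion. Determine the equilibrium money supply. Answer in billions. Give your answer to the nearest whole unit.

$1296 billion

The money multiplier is m = (1 + c) / (rr + e + c) = (1 + 0.323) / (0.039 + 0.07 + 0.323) = 3.0625.
So M = m × MB = 3.0625 × 423.2 = 1296.05 billion.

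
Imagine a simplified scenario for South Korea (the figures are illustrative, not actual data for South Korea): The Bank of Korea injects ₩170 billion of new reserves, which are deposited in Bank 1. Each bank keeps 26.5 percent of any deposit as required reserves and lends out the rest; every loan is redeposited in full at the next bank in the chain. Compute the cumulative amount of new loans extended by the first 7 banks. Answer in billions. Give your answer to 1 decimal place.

₩416.9 billion

Bank i lends (1 − rr)^i of the original deposit: Bank 1 lends 170·0.7350 = 124.9500, Bank 2 lends 170·0.7350² ≈ 91.8383, and so on.
Summing a geometric series: total = 170·[0.7350·(1 − 0.7350^7) / (1 − 0.7350)] ≈ 416.8706 billion.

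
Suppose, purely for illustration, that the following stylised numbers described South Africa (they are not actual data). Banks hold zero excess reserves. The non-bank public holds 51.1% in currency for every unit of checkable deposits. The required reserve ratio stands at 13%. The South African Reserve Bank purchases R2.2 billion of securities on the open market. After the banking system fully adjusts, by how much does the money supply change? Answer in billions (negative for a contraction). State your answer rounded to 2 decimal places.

The money multiplier is m = (1 + c) / (rr + c) = (1 + 0.511) / (0.13 + 0.511) ≈ 2.3573.
The purchase adds 2.2 billion of base, so ΔM = m × ΔMB = 2.3573 × (+2.2) ≈ 5.1861 billion.

R5.19 billion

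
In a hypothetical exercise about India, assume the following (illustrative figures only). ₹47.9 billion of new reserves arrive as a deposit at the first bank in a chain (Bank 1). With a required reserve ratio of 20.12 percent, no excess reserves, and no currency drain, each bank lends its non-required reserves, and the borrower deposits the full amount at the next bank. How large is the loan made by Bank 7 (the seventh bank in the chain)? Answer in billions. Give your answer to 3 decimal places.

Each bank lends a fraction (1 − rr) = 0.7988 of the deposit it receives, so Bank 7 receives 47.9·0.7988^6 and lends 47.9·0.7988^7 ≈ 9.9404 billion.

₹9.940 billion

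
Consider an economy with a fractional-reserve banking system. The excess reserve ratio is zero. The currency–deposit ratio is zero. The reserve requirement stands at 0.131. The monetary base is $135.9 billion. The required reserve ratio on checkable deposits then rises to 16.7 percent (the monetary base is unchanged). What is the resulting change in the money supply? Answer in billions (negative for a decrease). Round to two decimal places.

Initially m₁ = 1 / (0.131) ≈ 7.633588, so M₁ = 7.633588 × 135.9 ≈ 1037.4046 billion.
After the change m₂ = 1 / (0.167) ≈ 5.988024, so M₂ = 5.988024 × 135.9 ≈ 813.7725 billion.
ΔM = M₂ − M₁ = 813.7725 − 1037.4046 = -223.6321 billion.

-223.63 billion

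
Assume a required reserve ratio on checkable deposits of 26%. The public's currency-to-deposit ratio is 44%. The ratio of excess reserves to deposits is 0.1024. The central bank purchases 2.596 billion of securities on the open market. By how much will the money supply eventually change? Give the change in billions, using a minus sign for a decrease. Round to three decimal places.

The money multiplier is m = (1 + c) / (rr + e + c) = (1 + 0.44) / (0.26 + 0.1024 + 0.44) ≈ 1.79462.
The purchase adds 2.596 billion of base, so ΔM = m × ΔMB = 1.79462 × (+2.596) ≈ 4.6588 billion.

4.659 billion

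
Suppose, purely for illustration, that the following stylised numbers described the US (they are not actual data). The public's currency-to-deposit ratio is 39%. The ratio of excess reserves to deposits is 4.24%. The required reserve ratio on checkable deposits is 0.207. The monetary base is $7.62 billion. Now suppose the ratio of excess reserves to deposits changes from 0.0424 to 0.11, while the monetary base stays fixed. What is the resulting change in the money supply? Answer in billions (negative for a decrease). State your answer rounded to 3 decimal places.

Initially m₁ = (1 + 0.39) / (0.207 + 0.0424 + 0.39) ≈ 2.17391, so M₁ = 2.17391 × 7.62 ≈ 16.5652 billion.
After the change m₂ = (1 + 0.39) / (0.207 + 0.11 + 0.39) ≈ 1.96605, so M₂ = 1.96605 × 7.62 ≈ 14.9813 billion.
ΔM = M₂ − M₁ = 14.9813 − 16.5652 = -1.5839 billion.

-1.584 billion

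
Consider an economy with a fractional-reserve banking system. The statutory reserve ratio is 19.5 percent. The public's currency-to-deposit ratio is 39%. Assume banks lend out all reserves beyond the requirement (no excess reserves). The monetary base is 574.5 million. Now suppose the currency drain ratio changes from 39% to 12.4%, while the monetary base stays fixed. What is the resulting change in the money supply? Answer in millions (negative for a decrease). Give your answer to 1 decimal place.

659.2 million

Initially m₁ = (1 + 0.39) / (0.195 + 0.39) ≈ 2.37607, so M₁ = 2.37607 × 574.5 ≈ 1365.0522 million.
After the change m₂ = (1 + 0.124) / (0.195 + 0.124) ≈ 3.52351, so M₂ = 3.52351 × 574.5 ≈ 2024.2565 million.
ΔM = M₂ − M₁ = 2024.2565 − 1365.0522 = 659.2043 million.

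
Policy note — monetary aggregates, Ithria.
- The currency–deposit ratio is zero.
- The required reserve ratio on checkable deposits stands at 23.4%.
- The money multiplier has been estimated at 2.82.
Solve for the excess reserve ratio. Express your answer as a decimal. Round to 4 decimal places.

Using m = 2.82. Since m = (1 + c)/(c + rr + e), the denominator satisfies c + rr + e = (1 + c)/m = (1 + 0) / 2.82 ≈ 0.354610.
With c = 0 and rr = 0.234, the excess reserve ratio is 0.354610 − 0 − 0.234 = 0.12061.

0.1206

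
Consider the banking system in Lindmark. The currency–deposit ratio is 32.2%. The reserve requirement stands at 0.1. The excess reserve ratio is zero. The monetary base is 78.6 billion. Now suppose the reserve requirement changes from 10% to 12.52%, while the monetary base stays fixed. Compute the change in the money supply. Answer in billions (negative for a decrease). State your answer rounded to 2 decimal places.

-13.88 billion

Initially m₁ = (1 + 0.322) / (0.1 + 0.322) ≈ 3.13270, so M₁ = 3.13270 × 78.6 ≈ 246.2302 billion.
After the change m₂ = (1 + 0.322) / (0.1252 + 0.322) ≈ 2.95617, so M₂ = 2.95617 × 78.6 ≈ 232.355 billion.
ΔM = M₂ − M₁ = 232.355 − 246.2302 = -13.8752 billion.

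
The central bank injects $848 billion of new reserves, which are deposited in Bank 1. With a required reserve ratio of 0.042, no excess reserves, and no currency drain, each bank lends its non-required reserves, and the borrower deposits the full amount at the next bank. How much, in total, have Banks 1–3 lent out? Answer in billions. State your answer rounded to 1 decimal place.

$2336.2 billion

Bank i lends (1 − rr)^i of the original deposit: Bank 1 lends 848·0.9580 = 812.3840, Bank 2 lends 848·0.9580² ≈ 778.2639, and so on.
Summing a geometric series: total = 848·[0.9580·(1 − 0.9580^3) / (1 − 0.9580)] ≈ 2336.2247 billion.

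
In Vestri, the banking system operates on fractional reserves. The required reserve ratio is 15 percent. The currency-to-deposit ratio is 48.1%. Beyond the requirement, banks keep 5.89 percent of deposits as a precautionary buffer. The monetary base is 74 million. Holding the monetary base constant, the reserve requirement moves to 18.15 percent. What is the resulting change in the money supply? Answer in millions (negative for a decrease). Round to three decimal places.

-6.936 million

Initially m₁ = (1 + 0.481) / (0.15 + 0.0589 + 0.481) ≈ 2.146688, so M₁ = 2.146688 × 74 ≈ 158.8549 million.
After the change m₂ = (1 + 0.481) / (0.1815 + 0.0589 + 0.481) ≈ 2.052953, so M₂ = 2.052953 × 74 ≈ 151.9185 million.
ΔM = M₂ − M₁ = 151.9185 − 158.8549 = -6.9364 million.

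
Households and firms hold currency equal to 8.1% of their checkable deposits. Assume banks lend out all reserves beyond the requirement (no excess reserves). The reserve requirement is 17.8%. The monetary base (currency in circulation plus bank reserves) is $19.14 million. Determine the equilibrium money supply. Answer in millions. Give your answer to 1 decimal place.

$79.9 million

The money multiplier is m = (1 + c) / (rr + c) = (1 + 0.081) / (0.178 + 0.081) ≈ 4.1737.
So M = m × MB = 4.1737 × 19.14 ≈ 79.8846 million.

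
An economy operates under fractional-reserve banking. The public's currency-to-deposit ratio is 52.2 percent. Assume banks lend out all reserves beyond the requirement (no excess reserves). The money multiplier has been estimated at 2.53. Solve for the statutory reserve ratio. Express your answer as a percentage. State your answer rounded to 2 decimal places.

7.96%

Using m = 2.53. Since m = (1 + c)/(c + rr + e), the denominator satisfies c + rr + e = (1 + c)/m = (1 + 0.522) / 2.53 ≈ 0.601581.
With c = 0.522 and e = 0, the statutory reserve ratio is 0.601581 − 0.522 − 0 = 0.079581.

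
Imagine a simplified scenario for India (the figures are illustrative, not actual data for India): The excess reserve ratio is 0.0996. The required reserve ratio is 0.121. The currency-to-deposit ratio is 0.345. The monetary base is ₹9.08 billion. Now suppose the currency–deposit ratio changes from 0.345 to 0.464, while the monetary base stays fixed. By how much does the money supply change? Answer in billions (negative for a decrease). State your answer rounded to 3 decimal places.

-2.175 billion

Initially m₁ = (1 + 0.345) / (0.121 + 0.0996 + 0.345) ≈ 2.37801, so M₁ = 2.37801 × 9.08 ≈ 21.5923 billion.
After the change m₂ = (1 + 0.464) / (0.121 + 0.0996 + 0.464) ≈ 2.13848, so M₂ = 2.13848 × 9.08 ≈ 19.4174 billion.
ΔM = M₂ − M₁ = 19.4174 − 21.5923 = -2.1749 billion.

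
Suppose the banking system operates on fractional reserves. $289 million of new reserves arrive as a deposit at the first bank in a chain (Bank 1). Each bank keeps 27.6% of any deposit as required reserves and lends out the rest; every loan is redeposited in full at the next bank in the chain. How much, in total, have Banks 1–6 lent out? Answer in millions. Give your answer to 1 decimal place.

Bank i lends (1 − rr)^i of the original deposit: Bank 1 lends 289·0.7240 = 209.2360, Bank 2 lends 289·0.7240² ≈ 151.4869, and so on.
Summing a geometric series: total = 289·[0.7240·(1 − 0.7240^6) / (1 − 0.7240)] ≈ 648.9175 million.

$648.9 million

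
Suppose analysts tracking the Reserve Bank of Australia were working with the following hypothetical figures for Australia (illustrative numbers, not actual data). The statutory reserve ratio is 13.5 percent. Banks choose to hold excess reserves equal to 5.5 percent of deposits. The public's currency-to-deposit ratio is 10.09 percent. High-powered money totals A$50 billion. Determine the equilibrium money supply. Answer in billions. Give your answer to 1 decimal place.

A$189.2 billion

The money multiplier is m = (1 + c) / (rr + e + c) = (1 + 0.1009) / (0.135 + 0.055 + 0.1009) ≈ 3.7845.
So M = m × MB = 3.7845 × 50 = 189.225 billion.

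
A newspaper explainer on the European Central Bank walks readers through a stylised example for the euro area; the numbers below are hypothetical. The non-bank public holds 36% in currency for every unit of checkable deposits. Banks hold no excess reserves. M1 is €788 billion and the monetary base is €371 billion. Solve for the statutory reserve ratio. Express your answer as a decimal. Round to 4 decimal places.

Using m = M/MB = 788/371 ≈ 2.123989. Since m = (1 + c)/(c + rr + e), the denominator satisfies c + rr + e = (1 + c)/m = (1 + 0.36) / 2.123989 ≈ 0.640305.
With c = 0.36 and e = 0, the statutory reserve ratio is 0.640305 − 0.36 − 0 = 0.280305.

0.2803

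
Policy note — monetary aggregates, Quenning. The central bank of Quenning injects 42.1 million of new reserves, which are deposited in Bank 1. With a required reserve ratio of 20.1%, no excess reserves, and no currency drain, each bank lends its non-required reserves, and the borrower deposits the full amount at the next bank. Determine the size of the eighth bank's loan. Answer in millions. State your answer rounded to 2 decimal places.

6.99 million

Each bank lends a fraction (1 − rr) = 0.7990 of the deposit it receives, so Bank 8 receives 42.1·0.7990^7 and lends 42.1·0.7990^8 ≈ 6.9929 million.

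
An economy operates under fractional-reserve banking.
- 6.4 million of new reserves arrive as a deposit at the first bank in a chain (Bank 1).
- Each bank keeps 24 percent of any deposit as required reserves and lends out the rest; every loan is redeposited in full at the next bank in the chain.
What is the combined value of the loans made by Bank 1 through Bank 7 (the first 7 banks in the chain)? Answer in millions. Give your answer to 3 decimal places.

Bank i lends (1 − rr)^i of the original deposit: Bank 1 lends 6.4·0.7600 = 4.8640, Bank 2 lends 6.4·0.7600² ≈ 3.6966, and so on.
Summing a geometric series: total = 6.4·[0.7600·(1 − 0.7600^7) / (1 − 0.7600)] ≈ 17.2986 million.

17.299 million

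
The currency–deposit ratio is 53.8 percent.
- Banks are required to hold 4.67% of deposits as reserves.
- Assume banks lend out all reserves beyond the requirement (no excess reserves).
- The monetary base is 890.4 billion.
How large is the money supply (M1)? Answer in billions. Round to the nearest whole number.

The money multiplier is m = (1 + c) / (rr + c) = (1 + 0.538) / (0.0467 + 0.538) ≈ 2.6304.
So M = m × MB = 2.6304 × 890.4 ≈ 2342.1082 billion.

2342 billion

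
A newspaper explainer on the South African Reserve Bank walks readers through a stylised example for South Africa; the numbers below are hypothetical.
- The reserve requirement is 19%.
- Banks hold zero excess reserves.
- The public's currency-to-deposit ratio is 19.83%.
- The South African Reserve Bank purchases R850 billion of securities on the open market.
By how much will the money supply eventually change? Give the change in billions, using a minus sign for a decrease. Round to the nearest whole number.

R2623 billion

The money multiplier is m = (1 + c) / (rr + c) = (1 + 0.1983) / (0.19 + 0.1983) ≈ 3.0860.
The purchase adds 850 billion of base, so ΔM = m × ΔMB = 3.0860 × (+850) = 2623.1 billion.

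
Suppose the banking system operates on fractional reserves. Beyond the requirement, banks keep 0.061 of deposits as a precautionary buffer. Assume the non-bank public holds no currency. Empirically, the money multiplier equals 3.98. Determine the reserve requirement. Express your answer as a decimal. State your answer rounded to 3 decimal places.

Using m = 3.98. Since m = (1 + c)/(c + rr + e), the denominator satisfies c + rr + e = (1 + c)/m = (1 + 0) / 3.98 ≈ 0.251256.
With c = 0 and e = 0.061, the reserve requirement is 0.251256 − 0 − 0.061 = 0.190256.

0.190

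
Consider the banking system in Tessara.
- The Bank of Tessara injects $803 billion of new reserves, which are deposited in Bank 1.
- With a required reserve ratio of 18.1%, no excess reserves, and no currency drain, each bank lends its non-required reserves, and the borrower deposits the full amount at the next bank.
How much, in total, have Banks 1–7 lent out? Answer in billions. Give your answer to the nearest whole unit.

Bank i lends (1 − rr)^i of the original deposit: Bank 1 lends 803·0.8190 = 657.6570, Bank 2 lends 803·0.8190² ≈ 538.6211, and so on.
Summing a geometric series: total = 803·[0.8190·(1 − 0.8190^7) / (1 − 0.8190)] ≈ 2735.3982 billion.

$2735 billion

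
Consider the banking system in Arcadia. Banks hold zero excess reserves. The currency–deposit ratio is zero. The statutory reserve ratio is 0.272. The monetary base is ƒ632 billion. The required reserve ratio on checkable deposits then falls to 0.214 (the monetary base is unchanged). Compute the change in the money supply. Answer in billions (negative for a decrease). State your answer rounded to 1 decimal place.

Initially m₁ = 1 / (0.272) ≈ 3.67647, so M₁ = 3.67647 × 632 ≈ 2323.529 billion.
After the change m₂ = 1 / (0.214) ≈ 4.67290, so M₂ = 4.67290 × 632 = 2953.2728 billion.
ΔM = M₂ − M₁ = 2953.2728 − 2323.529 = 629.7438 billion.

ƒ629.7 billion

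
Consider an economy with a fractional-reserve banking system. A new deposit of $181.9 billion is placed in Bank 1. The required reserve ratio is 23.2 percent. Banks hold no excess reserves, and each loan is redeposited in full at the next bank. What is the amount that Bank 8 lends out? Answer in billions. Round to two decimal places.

$22.02 billion

Each bank lends a fraction (1 − rr) = 0.7680 of the deposit it receives, so Bank 8 receives 181.9·0.7680^7 and lends 181.9·0.7680^8 ≈ 22.0152 billion.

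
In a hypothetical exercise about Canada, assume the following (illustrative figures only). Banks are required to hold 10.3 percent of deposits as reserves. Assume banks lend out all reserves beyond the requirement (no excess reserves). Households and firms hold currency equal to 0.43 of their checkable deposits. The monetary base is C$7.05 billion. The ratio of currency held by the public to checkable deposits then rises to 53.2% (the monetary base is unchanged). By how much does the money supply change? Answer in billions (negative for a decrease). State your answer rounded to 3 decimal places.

-1.906 billion

Initially m₁ = (1 + 0.43) / (0.103 + 0.43) ≈ 2.68293, so M₁ = 2.68293 × 7.05 ≈ 18.9147 billion.
After the change m₂ = (1 + 0.532) / (0.103 + 0.532) ≈ 2.41260, so M₂ = 2.41260 × 7.05 ≈ 17.0088 billion.
ΔM = M₂ − M₁ = 17.0088 − 18.9147 = -1.9059 billion.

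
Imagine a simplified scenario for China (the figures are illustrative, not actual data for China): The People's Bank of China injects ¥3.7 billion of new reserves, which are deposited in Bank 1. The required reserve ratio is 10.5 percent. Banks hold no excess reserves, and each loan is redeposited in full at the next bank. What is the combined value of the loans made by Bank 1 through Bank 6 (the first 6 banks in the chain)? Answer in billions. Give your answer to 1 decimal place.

Bank i lends (1 − rr)^i of the original deposit: Bank 1 lends 3.7·0.8950 = 3.3115, Bank 2 lends 3.7·0.8950² ≈ 2.9638, and so on.
Summing a geometric series: total = 3.7·[0.8950·(1 − 0.8950^6) / (1 − 0.8950)] ≈ 15.3284 billion.

¥15.3 billion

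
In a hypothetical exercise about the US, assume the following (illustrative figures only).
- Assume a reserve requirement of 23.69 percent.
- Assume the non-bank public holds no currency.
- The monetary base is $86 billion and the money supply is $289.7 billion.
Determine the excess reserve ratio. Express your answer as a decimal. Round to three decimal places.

Using m = M/MB = 289.7/86 ≈ 3.368605. Since m = (1 + c)/(c + rr + e), the denominator satisfies c + rr + e = (1 + c)/m = (1 + 0) / 3.368605 ≈ 0.296859.
With c = 0 and rr = 0.2369, the excess reserve ratio is 0.296859 − 0 − 0.2369 = 0.059959.

0.060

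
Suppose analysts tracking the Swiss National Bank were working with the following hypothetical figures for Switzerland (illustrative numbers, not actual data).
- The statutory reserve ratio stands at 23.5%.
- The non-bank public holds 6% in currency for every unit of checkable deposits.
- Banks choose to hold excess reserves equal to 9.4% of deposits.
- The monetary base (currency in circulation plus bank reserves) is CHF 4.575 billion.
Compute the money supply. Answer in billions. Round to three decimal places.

CHF 12.467 billion

The money multiplier is m = (1 + c) / (rr + e + c) = (1 + 0.06) / (0.235 + 0.094 + 0.06) ≈ 2.72494.
So M = m × MB = 2.72494 × 4.575 ≈ 12.4666 billion.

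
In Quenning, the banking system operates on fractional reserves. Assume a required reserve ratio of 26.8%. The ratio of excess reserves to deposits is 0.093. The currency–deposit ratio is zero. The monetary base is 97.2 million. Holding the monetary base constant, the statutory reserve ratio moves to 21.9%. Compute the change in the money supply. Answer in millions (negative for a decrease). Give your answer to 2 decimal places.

Initially m₁ = 1 / (0.268 + 0.093) ≈ 2.77008, so M₁ = 2.77008 × 97.2 ≈ 269.2518 million.
After the change m₂ = 1 / (0.219 + 0.093) ≈ 3.20513, so M₂ = 3.20513 × 97.2 ≈ 311.5386 million.
ΔM = M₂ − M₁ = 311.5386 − 269.2518 = 42.2868 million.

42.29 million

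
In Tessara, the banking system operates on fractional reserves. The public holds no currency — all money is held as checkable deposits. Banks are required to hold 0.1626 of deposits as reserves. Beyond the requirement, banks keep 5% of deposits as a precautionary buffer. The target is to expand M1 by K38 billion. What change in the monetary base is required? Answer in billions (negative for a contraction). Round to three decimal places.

K8.079 billion

The money multiplier is m = 1 / (rr + e) = 1 / (0.1626 + 0.05) ≈ 4.703669.
ΔMB = ΔM / m = (+38) / 4.703669 ≈ 8.0788 billion.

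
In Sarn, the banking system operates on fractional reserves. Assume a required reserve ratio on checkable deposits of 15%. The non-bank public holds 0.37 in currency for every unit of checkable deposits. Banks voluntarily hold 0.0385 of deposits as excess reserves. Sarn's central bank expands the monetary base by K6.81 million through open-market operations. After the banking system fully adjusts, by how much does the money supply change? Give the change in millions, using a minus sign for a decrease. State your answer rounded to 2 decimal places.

K16.70 million

The money multiplier is m = (1 + c) / (rr + e + c) = (1 + 0.37) / (0.15 + 0.0385 + 0.37) ≈ 2.4530.
The purchase adds 6.81 million of base, so ΔM = m × ΔMB = 2.4530 × (+6.81) ≈ 16.7049 million.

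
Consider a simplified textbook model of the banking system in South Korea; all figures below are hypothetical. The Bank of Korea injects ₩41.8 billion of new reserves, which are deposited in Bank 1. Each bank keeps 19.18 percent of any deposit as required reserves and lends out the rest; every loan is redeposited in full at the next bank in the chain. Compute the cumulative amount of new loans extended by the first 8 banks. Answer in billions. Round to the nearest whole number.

Bank i lends (1 − rr)^i of the original deposit: Bank 1 lends 41.8·0.8082 ≈ 33.7828, Bank 2 lends 41.8·0.8082² ≈ 27.3032, and so on.
Summing a geometric series: total = 41.8·[0.8082·(1 − 0.8082^8) / (1 − 0.8082)] ≈ 144.0729 billion.

₩144 billion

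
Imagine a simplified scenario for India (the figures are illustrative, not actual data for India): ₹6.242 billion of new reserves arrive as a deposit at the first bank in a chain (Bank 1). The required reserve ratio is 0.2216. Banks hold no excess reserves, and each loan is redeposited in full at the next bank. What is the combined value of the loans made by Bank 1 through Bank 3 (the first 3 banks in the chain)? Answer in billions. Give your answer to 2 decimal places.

₹11.58 billion

Bank i lends (1 − rr)^i of the original deposit: Bank 1 lends 6.242·0.7784 ≈ 4.8588, Bank 2 lends 6.242·0.7784² ≈ 3.7821, and so on.
Summing a geometric series: total = 6.242·[0.7784·(1 − 0.7784^3) / (1 − 0.7784)] ≈ 11.5848 billion.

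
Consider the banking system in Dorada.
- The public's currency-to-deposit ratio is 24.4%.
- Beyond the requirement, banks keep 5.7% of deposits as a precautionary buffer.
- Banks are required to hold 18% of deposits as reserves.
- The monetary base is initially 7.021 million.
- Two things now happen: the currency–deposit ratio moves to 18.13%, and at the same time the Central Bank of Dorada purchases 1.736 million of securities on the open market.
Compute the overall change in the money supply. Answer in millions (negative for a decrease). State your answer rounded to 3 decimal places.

Before: m₁ = (1 + 0.244) / (0.18 + 0.057 + 0.244) ≈ 2.58628, MB₁ = 7.021, so M₁ = 2.58628 × 7.021 ≈ 18.1583 million.
After: m₂ = (1 + 0.1813) / (0.18 + 0.057 + 0.1813) ≈ 2.82405, MB₂ = 7.021 + 1.736 = 8.757, so M₂ = 2.82405 × 8.757 ≈ 24.7302 million.
ΔM = M₂ − M₁ = 24.7302 − 18.1583 = 6.5719 million.

6.572 million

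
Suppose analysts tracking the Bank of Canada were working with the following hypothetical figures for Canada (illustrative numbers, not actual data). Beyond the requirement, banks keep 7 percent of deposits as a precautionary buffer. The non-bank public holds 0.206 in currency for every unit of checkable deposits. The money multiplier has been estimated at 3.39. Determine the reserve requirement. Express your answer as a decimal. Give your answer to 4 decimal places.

0.0798

Using m = 3.39. Since m = (1 + c)/(c + rr + e), the denominator satisfies c + rr + e = (1 + c)/m = (1 + 0.206) / 3.39 ≈ 0.355752.
With c = 0.206 and e = 0.07, the reserve requirement is 0.355752 − 0.206 − 0.07 = 0.079752.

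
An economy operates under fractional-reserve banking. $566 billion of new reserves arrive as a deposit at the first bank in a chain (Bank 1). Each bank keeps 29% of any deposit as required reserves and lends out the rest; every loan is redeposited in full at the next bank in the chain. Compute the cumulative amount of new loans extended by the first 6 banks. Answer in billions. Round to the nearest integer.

Bank i lends (1 − rr)^i of the original deposit: Bank 1 lends 566·0.7100 = 401.8600, Bank 2 lends 566·0.7100² = 285.3206, and so on.
Summing a geometric series: total = 566·[0.7100·(1 − 0.7100^6) / (1 − 0.7100)] ≈ 1208.2125 billion.

$1208 billion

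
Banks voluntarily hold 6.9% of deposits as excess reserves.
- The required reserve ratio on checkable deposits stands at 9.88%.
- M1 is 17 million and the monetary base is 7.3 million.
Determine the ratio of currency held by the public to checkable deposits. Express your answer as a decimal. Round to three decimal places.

Using m = M/MB = 17/7.3 ≈ 2.328767. From m = (1 + c)/(c + rr + e), rearranging gives 1 + c = m·(c + rr + e), so c·(1 − m) = m·(rr + e) − 1.
Hence c = [m·(rr + e) − 1]/(1 − m) = [2.328767 × (0.0988 + 0.069) − 1] / (1 − 2.328767) ≈ 0.458495.

0.458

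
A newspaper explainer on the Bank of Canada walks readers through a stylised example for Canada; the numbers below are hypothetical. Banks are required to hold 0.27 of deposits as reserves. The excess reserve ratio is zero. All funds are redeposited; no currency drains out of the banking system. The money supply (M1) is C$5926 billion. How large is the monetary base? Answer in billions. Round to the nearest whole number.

C$1600 billion

With no currency drain and no excess reserves, the money multiplier is m = 1/rr = 1/0.27 ≈ 3.70370.
The monetary base is MB = M / m = 5926 / 3.70370 ≈ 1600.0216 billion.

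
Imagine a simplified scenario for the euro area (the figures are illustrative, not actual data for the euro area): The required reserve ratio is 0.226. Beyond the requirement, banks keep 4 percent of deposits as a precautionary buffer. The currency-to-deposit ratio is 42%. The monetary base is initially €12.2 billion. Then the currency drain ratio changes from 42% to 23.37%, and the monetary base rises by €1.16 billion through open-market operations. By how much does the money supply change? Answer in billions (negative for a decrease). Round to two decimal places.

€7.73 billion

Before: m₁ = (1 + 0.42) / (0.226 + 0.04 + 0.42) ≈ 2.06997, MB₁ = 12.2, so M₁ = 2.06997 × 12.2 ≈ 25.2536 billion.
After: m₂ = (1 + 0.2337) / (0.226 + 0.04 + 0.2337) ≈ 2.46888, MB₂ = 12.2 + 1.16 = 13.36, so M₂ = 2.46888 × 13.36 ≈ 32.9842 billion.
ΔM = M₂ − M₁ = 32.9842 − 25.2536 = 7.7306 billion.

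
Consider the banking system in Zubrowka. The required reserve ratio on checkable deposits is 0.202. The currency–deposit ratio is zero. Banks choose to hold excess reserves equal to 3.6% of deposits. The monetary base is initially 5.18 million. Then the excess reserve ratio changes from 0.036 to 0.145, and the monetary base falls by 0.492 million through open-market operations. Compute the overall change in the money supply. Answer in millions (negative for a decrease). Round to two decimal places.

Before: m₁ = 1 / (0.202 + 0.036) ≈ 4.2017, MB₁ = 5.18, so M₁ = 4.2017 × 5.18 ≈ 21.7648 million.
After: m₂ = 1 / (0.202 + 0.145) ≈ 2.8818, MB₂ = 5.18 − 0.492 = 4.688, so M₂ = 2.8818 × 4.688 ≈ 13.5099 million.
ΔM = M₂ − M₁ = 13.5099 − 21.7648 = -8.2549 million.

-8.25 million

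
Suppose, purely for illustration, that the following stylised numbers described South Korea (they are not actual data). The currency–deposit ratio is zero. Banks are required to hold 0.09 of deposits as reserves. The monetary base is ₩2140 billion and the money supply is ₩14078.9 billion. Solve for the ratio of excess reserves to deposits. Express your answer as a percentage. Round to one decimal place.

6.2%

Using m = M/MB = 14078.9/2140 ≈ 6.578925. Since m = (1 + c)/(c + rr + e), the denominator satisfies c + rr + e = (1 + c)/m = (1 + 0) / 6.578925 ≈ 0.152001.
With c = 0 and rr = 0.09, the ratio of excess reserves to deposits is 0.152001 − 0 − 0.09 = 0.062001.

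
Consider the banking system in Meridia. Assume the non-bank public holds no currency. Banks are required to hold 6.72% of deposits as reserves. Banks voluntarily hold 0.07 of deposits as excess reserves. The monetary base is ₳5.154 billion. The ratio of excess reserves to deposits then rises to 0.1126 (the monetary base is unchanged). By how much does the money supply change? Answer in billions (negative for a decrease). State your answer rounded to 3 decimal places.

Initially m₁ = 1 / (0.0672 + 0.07) ≈ 7.28863, so M₁ = 7.28863 × 5.154 ≈ 37.5656 billion.
After the change m₂ = 1 / (0.0672 + 0.1126) ≈ 5.56174, so M₂ = 5.56174 × 5.154 ≈ 28.6652 billion.
ΔM = M₂ − M₁ = 28.6652 − 37.5656 = -8.9004 billion.

-8.900 billion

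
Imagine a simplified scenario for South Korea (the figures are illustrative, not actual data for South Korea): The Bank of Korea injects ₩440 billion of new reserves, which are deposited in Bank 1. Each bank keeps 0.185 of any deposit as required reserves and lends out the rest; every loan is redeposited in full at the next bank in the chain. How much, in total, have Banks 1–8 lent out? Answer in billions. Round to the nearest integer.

Bank i lends (1 − rr)^i of the original deposit: Bank 1 lends 440·0.8150 = 358.6000, Bank 2 lends 440·0.8150² = 292.2590, and so on.
Summing a geometric series: total = 440·[0.8150·(1 − 0.8150^8) / (1 − 0.8150)] ≈ 1561.0674 billion.

₩1561 billion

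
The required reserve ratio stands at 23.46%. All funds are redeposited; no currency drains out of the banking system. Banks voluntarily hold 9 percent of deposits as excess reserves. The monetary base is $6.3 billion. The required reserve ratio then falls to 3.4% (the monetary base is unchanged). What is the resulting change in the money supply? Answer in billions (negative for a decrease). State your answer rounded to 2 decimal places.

Initially m₁ = 1 / (0.2346 + 0.09) ≈ 3.0807, so M₁ = 3.0807 × 6.3 ≈ 19.4084 billion.
After the change m₂ = 1 / (0.034 + 0.09) ≈ 8.0645, so M₂ = 8.0645 × 6.3 ≈ 50.8064 billion.
ΔM = M₂ − M₁ = 50.8064 − 19.4084 = 31.398 billion.

$31.40 billion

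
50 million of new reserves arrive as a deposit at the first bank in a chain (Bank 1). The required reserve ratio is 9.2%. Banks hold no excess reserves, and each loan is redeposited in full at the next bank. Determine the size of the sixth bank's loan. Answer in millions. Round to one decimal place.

Each bank lends a fraction (1 − rr) = 0.9080 of the deposit it receives, so Bank 6 receives 50·0.9080^5 and lends 50·0.9080^6 ≈ 28.0211 million.

28.0 million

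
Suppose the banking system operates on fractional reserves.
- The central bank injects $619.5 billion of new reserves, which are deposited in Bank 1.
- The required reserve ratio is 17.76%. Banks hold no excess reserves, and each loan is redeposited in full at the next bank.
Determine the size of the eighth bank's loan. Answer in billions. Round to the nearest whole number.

Each bank lends a fraction (1 − rr) = 0.8224 of the deposit it receives, so Bank 8 receives 619.5·0.8224^7 and lends 619.5·0.8224^8 ≈ 129.6302 billion.

$130 billion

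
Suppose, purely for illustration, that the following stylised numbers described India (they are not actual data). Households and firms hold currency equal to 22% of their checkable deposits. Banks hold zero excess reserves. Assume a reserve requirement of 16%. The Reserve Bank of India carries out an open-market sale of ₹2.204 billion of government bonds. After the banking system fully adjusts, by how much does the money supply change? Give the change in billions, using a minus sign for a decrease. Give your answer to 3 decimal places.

The money multiplier is m = (1 + c) / (rr + c) = (1 + 0.22) / (0.16 + 0.22) ≈ 3.21053.
The sale removes 2.204 billion of base, so ΔM = m × ΔMB = 3.21053 × (−2.204) ≈ -7.076 billion.

-7.076 billion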